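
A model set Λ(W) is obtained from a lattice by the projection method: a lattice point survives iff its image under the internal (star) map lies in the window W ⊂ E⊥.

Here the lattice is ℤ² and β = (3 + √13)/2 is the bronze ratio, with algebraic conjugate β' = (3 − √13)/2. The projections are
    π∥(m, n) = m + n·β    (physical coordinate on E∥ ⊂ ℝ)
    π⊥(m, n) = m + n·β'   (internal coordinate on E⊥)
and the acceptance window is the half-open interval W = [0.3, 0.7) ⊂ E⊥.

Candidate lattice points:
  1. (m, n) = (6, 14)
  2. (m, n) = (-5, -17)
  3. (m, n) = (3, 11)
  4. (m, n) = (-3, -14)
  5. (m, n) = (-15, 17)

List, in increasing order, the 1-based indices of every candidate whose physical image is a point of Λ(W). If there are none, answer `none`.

Compute β' = (3−√13)/2 = -0.3028, so π⊥(m,n) = m -0.3028·n.
candidate 1: (m,n)=(6,14) → π∥ = 6+14·β ≈ 52.2389, π⊥ = 6+14·β' ≈ 1.7611 ∉ [0.3, 0.7) ⇒ out
candidate 2: (m,n)=(-5,-17) → π∥ = -5-17·β ≈ -61.1472, π⊥ = -5-17·β' ≈ 0.1472 ∉ [0.3, 0.7) ⇒ out
candidate 3: (m,n)=(3,11) → π∥ = 3+11·β ≈ 39.3305, π⊥ = 3+11·β' ≈ -0.3305 ∉ [0.3, 0.7) ⇒ out
candidate 4: (m,n)=(-3,-14) → π∥ = -3-14·β ≈ -49.2389, π⊥ = -3-14·β' ≈ 1.2389 ∉ [0.3, 0.7) ⇒ out
candidate 5: (m,n)=(-15,17) → π∥ = -15+17·β ≈ 41.1472, π⊥ = -15+17·β' ≈ -20.1472 ∉ [0.3, 0.7) ⇒ out

none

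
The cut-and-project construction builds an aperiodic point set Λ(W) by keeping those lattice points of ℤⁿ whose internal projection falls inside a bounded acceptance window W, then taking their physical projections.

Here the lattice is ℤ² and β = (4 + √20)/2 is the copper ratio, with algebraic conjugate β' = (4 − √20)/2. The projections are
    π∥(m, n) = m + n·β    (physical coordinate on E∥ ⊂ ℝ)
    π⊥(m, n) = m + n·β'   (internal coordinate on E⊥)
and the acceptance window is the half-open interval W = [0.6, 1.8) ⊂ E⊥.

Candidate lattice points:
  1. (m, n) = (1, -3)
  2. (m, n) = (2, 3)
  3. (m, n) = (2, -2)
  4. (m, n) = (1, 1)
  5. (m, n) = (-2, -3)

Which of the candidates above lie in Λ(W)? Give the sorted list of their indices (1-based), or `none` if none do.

1, 2, 4

Compute β' = (4−√20)/2 = -0.236068, so π⊥(m,n) = m -0.236068·n.
candidate 1: (m,n)=(1,-3) → π∥ = 1-3·β ≈ -11.708204, π⊥ = 1-3·β' ≈ 1.708204 ∈ [0.6, 1.8) ⇒ IN Λ
candidate 2: (m,n)=(2,3) → π∥ = 2+3·β ≈ 14.708204, π⊥ = 2+3·β' ≈ 1.291796 ∈ [0.6, 1.8) ⇒ IN Λ
candidate 3: (m,n)=(2,-2) → π∥ = 2-2·β ≈ -6.472136, π⊥ = 2-2·β' ≈ 2.472136 ∉ [0.6, 1.8) ⇒ out
candidate 4: (m,n)=(1,1) → π∥ = 1+1·β ≈ 5.236068, π⊥ = 1+1·β' ≈ 0.763932 ∈ [0.6, 1.8) ⇒ IN Λ
candidate 5: (m,n)=(-2,-3) → π∥ = -2-3·β ≈ -14.708204, π⊥ = -2-3·β' ≈ -1.291796 ∉ [0.6, 1.8) ⇒ out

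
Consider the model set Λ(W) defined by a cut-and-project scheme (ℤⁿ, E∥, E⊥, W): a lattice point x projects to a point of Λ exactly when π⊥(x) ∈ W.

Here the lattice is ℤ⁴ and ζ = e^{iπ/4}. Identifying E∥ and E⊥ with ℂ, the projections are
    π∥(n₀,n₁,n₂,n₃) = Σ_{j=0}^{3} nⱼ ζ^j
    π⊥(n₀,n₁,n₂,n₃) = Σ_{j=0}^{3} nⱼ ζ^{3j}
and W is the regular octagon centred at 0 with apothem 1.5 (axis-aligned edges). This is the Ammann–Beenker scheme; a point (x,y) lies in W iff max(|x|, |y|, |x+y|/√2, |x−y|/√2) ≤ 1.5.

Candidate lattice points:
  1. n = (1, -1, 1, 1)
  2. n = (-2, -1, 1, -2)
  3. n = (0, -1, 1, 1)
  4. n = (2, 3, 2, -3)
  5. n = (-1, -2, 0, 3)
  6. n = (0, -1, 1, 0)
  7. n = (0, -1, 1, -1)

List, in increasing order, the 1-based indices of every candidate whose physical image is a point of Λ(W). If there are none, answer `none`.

none

Internal map: ζ^{3j} for j=0..3 gives (1,0), (−√2/2,√2/2), (0,−1), (√2/2,√2/2).
candidate 1: n = (1, -1, 1, 1) → π⊥ ≈ (+2.414214, -1.000000); max(|x|,|y|,|x±y|/√2) = 2.414214 > 1.5 ⇒ ∉ W
candidate 2: n = (-2, -1, 1, -2) → π⊥ ≈ (-2.707107, -3.121320); max(|x|,|y|,|x±y|/√2) = 4.121320 > 1.5 ⇒ ∉ W
candidate 3: n = (0, -1, 1, 1) → π⊥ ≈ (+1.414214, -1.000000); max(|x|,|y|,|x±y|/√2) = 1.707107 > 1.5 ⇒ ∉ W
candidate 4: n = (2, 3, 2, -3) → π⊥ ≈ (-2.242641, -2.000000); max(|x|,|y|,|x±y|/√2) = 3.000000 > 1.5 ⇒ ∉ W
candidate 5: n = (-1, -2, 0, 3) → π⊥ ≈ (+2.535534, +0.707107); max(|x|,|y|,|x±y|/√2) = 2.535534 > 1.5 ⇒ ∉ W
candidate 6: n = (0, -1, 1, 0) → π⊥ ≈ (+0.707107, -1.707107); max(|x|,|y|,|x±y|/√2) = 1.707107 > 1.5 ⇒ ∉ W
candidate 7: n = (0, -1, 1, -1) → π⊥ ≈ (+0.000000, -2.414214); max(|x|,|y|,|x±y|/√2) = 2.414214 > 1.5 ⇒ ∉ W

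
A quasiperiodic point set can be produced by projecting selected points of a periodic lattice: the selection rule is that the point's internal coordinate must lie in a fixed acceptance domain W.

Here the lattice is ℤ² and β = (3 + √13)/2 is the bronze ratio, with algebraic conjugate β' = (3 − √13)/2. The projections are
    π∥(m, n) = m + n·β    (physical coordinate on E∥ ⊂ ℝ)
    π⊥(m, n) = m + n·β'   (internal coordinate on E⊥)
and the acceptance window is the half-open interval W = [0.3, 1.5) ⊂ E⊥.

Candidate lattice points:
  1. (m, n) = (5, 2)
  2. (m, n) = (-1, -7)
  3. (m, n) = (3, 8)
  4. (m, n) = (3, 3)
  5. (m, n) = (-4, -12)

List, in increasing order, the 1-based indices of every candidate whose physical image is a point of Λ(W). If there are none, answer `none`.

2, 3

Compute β' = (3−√13)/2 = -0.302776, so π⊥(m,n) = m -0.302776·n.
[1] lift (5,2): star map gives 4.394449; window check 0.3 ≤ 4.394449 < 1.5 is false → out
[2] lift (-1,-7): star map gives 1.119429; window check 0.3 ≤ 1.119429 < 1.5 is true → IN Λ
[3] lift (3,8): star map gives 0.577795; window check 0.3 ≤ 0.577795 < 1.5 is true → IN Λ
[4] lift (3,3): star map gives 2.091673; window check 0.3 ≤ 2.091673 < 1.5 is false → out
[5] lift (-4,-12): star map gives -0.366692; window check 0.3 ≤ -0.366692 < 1.5 is false → out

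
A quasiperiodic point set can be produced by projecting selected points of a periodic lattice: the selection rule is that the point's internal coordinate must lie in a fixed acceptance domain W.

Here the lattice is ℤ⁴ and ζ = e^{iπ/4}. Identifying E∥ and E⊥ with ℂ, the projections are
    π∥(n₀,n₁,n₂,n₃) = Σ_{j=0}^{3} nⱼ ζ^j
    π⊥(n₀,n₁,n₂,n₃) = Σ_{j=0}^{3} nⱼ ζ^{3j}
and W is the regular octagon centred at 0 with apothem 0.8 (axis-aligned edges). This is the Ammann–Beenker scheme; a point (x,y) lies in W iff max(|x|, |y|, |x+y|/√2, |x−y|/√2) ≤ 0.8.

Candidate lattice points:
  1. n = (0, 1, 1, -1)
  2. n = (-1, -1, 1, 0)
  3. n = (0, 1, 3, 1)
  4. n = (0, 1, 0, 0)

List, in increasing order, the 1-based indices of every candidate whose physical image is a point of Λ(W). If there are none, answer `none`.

With ζ = e^{iπ/4} the internal vectors are ζ^0,ζ^3,ζ^6,ζ^9.
#1 (0, 1, 1, -1): internal (-1.41421, -1.00000); octagon support 1.70711 vs apothem 0.8 → ∉ W
#2 (-1, -1, 1, 0): internal (-0.29289, -1.70711); octagon support 1.70711 vs apothem 0.8 → ∉ W
#3 (0, 1, 3, 1): internal (0.00000, -1.58579); octagon support 1.58579 vs apothem 0.8 → ∉ W
#4 (0, 1, 0, 0): internal (-0.70711, 0.70711); octagon support 1.00000 vs apothem 0.8 → ∉ W

none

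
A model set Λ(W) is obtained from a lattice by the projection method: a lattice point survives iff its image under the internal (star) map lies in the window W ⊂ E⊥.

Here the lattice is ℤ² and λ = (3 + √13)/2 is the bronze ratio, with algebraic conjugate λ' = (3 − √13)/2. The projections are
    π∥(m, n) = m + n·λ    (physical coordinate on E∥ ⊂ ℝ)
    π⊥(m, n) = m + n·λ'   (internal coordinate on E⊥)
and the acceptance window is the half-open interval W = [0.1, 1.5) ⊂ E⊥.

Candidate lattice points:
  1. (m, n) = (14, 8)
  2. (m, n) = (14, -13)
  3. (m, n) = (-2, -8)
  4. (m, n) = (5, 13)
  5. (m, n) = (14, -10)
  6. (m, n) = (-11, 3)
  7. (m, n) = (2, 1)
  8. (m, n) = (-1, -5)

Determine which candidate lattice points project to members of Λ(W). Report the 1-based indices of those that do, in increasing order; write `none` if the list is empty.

3, 4, 8

Compute λ' = (3−√13)/2 = -0.30278, so π⊥(m,n) = m -0.30278·n.
#1 (14,8): internal coord 14 + (8)·λ' = +11.57779; +11.57779 ∉ [0.1, 1.5) → out
#2 (14,-13): internal coord 14 + (-13)·λ' = +17.93608; +17.93608 ∉ [0.1, 1.5) → out
#3 (-2,-8): internal coord -2 + (-8)·λ' = +0.42221; +0.42221 ∈ [0.1, 1.5) → IN Λ
#4 (5,13): internal coord 5 + (13)·λ' = +1.06392; +1.06392 ∈ [0.1, 1.5) → IN Λ
#5 (14,-10): internal coord 14 + (-10)·λ' = +17.02776; +17.02776 ∉ [0.1, 1.5) → out
#6 (-11,3): internal coord -11 + (3)·λ' = -11.90833; -11.90833 ∉ [0.1, 1.5) → out
#7 (2,1): internal coord 2 + (1)·λ' = +1.69722; +1.69722 ∉ [0.1, 1.5) → out
#8 (-1,-5): internal coord -1 + (-5)·λ' = +0.51388; +0.51388 ∈ [0.1, 1.5) → IN Λ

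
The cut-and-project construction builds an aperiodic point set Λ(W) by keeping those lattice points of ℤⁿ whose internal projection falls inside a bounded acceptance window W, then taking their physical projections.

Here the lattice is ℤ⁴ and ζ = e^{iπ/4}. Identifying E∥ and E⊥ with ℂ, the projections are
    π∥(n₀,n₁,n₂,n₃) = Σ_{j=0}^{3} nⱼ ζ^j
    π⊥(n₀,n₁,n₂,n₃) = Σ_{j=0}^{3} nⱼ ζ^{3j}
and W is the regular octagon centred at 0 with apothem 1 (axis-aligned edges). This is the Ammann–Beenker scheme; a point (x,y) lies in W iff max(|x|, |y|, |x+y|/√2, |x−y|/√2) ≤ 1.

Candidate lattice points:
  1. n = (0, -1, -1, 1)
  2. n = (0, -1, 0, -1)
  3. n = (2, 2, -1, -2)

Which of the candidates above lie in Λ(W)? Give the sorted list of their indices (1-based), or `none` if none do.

With ζ = e^{iπ/4} the internal vectors are ζ^0,ζ^3,ζ^6,ζ^9.
candidate 1: n = (0, -1, -1, 1) → π⊥ ≈ (+1.4142, +1.0000); max(|x|,|y|,|x±y|/√2) = 1.7071 > 1 ⇒ ∉ W
candidate 2: n = (0, -1, 0, -1) → π⊥ ≈ (+0.0000, -1.4142); max(|x|,|y|,|x±y|/√2) = 1.4142 > 1 ⇒ ∉ W
candidate 3: n = (2, 2, -1, -2) → π⊥ ≈ (-0.8284, +1.0000); max(|x|,|y|,|x±y|/√2) = 1.2929 > 1 ⇒ ∉ W

none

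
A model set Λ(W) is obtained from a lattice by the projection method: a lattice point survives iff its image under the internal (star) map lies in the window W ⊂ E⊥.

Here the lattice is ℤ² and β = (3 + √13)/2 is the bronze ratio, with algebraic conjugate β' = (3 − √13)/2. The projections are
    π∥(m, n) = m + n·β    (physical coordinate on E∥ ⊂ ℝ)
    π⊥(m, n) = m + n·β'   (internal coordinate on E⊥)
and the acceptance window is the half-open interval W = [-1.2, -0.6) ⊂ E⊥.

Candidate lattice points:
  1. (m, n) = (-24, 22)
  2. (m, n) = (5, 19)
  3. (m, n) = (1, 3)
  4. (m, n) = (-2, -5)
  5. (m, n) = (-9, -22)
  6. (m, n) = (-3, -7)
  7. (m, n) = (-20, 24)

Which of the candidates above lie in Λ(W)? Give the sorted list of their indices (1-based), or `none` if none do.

2, 6

Numerically β ≈ 3.3028 and β' = −1/β ≈ -0.3028.
candidate 1: (m,n)=(-24,22) → π∥ = -24+22·β ≈ 48.6611, π⊥ = -24+22·β' ≈ -30.6611 ∉ [-1.2, -0.6) ⇒ out
candidate 2: (m,n)=(5,19) → π∥ = 5+19·β ≈ 67.7527, π⊥ = 5+19·β' ≈ -0.7527 ∈ [-1.2, -0.6) ⇒ IN Λ
candidate 3: (m,n)=(1,3) → π∥ = 1+3·β ≈ 10.9083, π⊥ = 1+3·β' ≈ 0.0917 ∉ [-1.2, -0.6) ⇒ out
candidate 4: (m,n)=(-2,-5) → π∥ = -2-5·β ≈ -18.5139, π⊥ = -2-5·β' ≈ -0.4861 ∉ [-1.2, -0.6) ⇒ out
candidate 5: (m,n)=(-9,-22) → π∥ = -9-22·β ≈ -81.6611, π⊥ = -9-22·β' ≈ -2.3389 ∉ [-1.2, -0.6) ⇒ out
candidate 6: (m,n)=(-3,-7) → π∥ = -3-7·β ≈ -26.1194, π⊥ = -3-7·β' ≈ -0.8806 ∈ [-1.2, -0.6) ⇒ IN Λ
candidate 7: (m,n)=(-20,24) → π∥ = -20+24·β ≈ 59.2666, π⊥ = -20+24·β' ≈ -27.2666 ∉ [-1.2, -0.6) ⇒ out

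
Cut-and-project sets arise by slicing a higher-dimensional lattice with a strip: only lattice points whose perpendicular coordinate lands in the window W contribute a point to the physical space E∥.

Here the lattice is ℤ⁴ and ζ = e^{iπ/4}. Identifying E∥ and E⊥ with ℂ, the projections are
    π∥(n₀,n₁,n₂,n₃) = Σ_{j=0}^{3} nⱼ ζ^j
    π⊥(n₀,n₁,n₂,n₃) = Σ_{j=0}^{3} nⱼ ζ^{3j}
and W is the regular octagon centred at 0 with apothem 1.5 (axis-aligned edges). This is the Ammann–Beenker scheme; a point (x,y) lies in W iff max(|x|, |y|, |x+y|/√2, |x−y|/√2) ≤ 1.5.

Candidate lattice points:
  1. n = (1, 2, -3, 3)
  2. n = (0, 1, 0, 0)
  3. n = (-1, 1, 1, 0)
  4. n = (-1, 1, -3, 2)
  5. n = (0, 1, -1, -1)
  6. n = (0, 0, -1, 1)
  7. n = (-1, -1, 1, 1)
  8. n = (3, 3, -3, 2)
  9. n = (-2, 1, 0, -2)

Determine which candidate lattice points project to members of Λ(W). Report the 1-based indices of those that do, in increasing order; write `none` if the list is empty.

With ζ = e^{iπ/4} the internal vectors are ζ^0,ζ^3,ζ^6,ζ^9.
#1 (1, 2, -3, 3): internal (1.70711, 6.53553); octagon support 6.53553 vs apothem 1.5 → ∉ W
#2 (0, 1, 0, 0): internal (-0.70711, 0.70711); octagon support 1.00000 vs apothem 1.5 → ∈ W
#3 (-1, 1, 1, 0): internal (-1.70711, -0.29289); octagon support 1.70711 vs apothem 1.5 → ∉ W
#4 (-1, 1, -3, 2): internal (-0.29289, 5.12132); octagon support 5.12132 vs apothem 1.5 → ∉ W
#5 (0, 1, -1, -1): internal (-1.41421, 1.00000); octagon support 1.70711 vs apothem 1.5 → ∉ W
#6 (0, 0, -1, 1): internal (0.70711, 1.70711); octagon support 1.70711 vs apothem 1.5 → ∉ W
#7 (-1, -1, 1, 1): internal (0.41421, -1.00000); octagon support 1.00000 vs apothem 1.5 → ∈ W
#8 (3, 3, -3, 2): internal (2.29289, 6.53553); octagon support 6.53553 vs apothem 1.5 → ∉ W
#9 (-2, 1, 0, -2): internal (-4.12132, -0.70711); octagon support 4.12132 vs apothem 1.5 → ∉ W

2, 7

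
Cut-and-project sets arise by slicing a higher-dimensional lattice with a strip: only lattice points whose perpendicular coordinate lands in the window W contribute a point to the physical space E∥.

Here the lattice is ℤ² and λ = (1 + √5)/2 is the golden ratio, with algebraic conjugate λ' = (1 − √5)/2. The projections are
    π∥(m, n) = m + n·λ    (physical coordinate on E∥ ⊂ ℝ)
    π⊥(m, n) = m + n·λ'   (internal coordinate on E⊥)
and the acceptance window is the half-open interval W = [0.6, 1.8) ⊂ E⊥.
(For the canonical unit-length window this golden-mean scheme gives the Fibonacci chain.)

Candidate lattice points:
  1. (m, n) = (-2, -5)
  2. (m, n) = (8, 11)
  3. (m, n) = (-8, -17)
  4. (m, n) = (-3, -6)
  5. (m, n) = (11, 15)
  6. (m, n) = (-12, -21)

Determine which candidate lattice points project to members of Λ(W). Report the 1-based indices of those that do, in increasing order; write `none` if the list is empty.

1, 2, 4, 5, 6

Numerically λ ≈ 1.618034 and λ' = −1/λ ≈ -0.618034.
[1] lift (-2,-5): star map gives 1.090170; window check 0.6 ≤ 1.090170 < 1.8 is true → IN Λ
[2] lift (8,11): star map gives 1.201626; window check 0.6 ≤ 1.201626 < 1.8 is true → IN Λ
[3] lift (-8,-17): star map gives 2.506578; window check 0.6 ≤ 2.506578 < 1.8 is false → out
[4] lift (-3,-6): star map gives 0.708204; window check 0.6 ≤ 0.708204 < 1.8 is true → IN Λ
[5] lift (11,15): star map gives 1.729490; window check 0.6 ≤ 1.729490 < 1.8 is true → IN Λ
[6] lift (-12,-21): star map gives 0.978714; window check 0.6 ≤ 0.978714 < 1.8 is true → IN Λ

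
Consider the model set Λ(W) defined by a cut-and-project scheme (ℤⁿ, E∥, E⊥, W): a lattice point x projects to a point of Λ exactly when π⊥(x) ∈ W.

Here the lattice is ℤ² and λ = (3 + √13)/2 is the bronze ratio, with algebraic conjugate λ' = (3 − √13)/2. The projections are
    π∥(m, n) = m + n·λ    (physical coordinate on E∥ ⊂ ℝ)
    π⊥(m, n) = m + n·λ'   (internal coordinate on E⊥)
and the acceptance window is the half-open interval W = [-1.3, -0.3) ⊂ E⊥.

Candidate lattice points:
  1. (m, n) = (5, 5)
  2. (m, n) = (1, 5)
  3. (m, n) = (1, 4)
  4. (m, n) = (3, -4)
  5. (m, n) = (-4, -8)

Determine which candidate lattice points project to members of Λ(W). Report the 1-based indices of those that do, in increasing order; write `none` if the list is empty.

2

Compute λ' = (3−√13)/2 = -0.302776, so π⊥(m,n) = m -0.302776·n.
candidate 1: (m,n)=(5,5) → π∥ = 5+5·λ ≈ 21.513878, π⊥ = 5+5·λ' ≈ 3.486122 ∉ [-1.3, -0.3) ⇒ out
candidate 2: (m,n)=(1,5) → π∥ = 1+5·λ ≈ 17.513878, π⊥ = 1+5·λ' ≈ -0.513878 ∈ [-1.3, -0.3) ⇒ IN Λ
candidate 3: (m,n)=(1,4) → π∥ = 1+4·λ ≈ 14.211103, π⊥ = 1+4·λ' ≈ -0.211103 ∉ [-1.3, -0.3) ⇒ out
candidate 4: (m,n)=(3,-4) → π∥ = 3-4·λ ≈ -10.211103, π⊥ = 3-4·λ' ≈ 4.211103 ∉ [-1.3, -0.3) ⇒ out
candidate 5: (m,n)=(-4,-8) → π∥ = -4-8·λ ≈ -30.422205, π⊥ = -4-8·λ' ≈ -1.577795 ∉ [-1.3, -0.3) ⇒ out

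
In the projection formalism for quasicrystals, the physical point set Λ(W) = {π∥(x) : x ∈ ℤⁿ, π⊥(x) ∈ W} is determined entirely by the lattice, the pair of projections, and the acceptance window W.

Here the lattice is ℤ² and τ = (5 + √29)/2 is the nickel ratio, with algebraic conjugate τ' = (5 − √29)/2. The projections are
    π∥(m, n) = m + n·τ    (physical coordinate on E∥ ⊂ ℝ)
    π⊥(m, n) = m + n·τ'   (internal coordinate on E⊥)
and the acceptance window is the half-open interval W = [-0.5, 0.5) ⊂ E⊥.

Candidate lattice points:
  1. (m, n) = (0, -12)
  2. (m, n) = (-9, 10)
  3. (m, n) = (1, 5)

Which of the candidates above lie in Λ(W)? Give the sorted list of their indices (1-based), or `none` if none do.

3

Numerically τ ≈ 5.1926 and τ' = −1/τ ≈ -0.1926.
candidate 1: (m,n)=(0,-12) → π∥ = 0-12·τ ≈ -62.3110, π⊥ = 0-12·τ' ≈ 2.3110 ∉ [-0.5, 0.5) ⇒ out
candidate 2: (m,n)=(-9,10) → π∥ = -9+10·τ ≈ 42.9258, π⊥ = -9+10·τ' ≈ -10.9258 ∉ [-0.5, 0.5) ⇒ out
candidate 3: (m,n)=(1,5) → π∥ = 1+5·τ ≈ 26.9629, π⊥ = 1+5·τ' ≈ 0.0371 ∈ [-0.5, 0.5) ⇒ IN Λ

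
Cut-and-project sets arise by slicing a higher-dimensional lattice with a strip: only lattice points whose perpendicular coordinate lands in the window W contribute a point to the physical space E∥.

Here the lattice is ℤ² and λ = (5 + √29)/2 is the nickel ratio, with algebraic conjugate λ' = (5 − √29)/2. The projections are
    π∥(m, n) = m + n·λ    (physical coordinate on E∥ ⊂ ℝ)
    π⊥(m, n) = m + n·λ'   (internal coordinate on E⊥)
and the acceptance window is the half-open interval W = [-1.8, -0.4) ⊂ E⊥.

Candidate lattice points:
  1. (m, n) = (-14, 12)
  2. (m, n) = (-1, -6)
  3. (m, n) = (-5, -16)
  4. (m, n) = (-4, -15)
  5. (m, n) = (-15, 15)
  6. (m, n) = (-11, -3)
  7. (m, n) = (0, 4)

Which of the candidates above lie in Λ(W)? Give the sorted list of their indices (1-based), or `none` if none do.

4, 7

λ' = (5−√29)/2 ≈ -0.1926.
[1] lift (-14,12): star map gives -16.3110; window check -1.8 ≤ -16.3110 < -0.4 is false → out
[2] lift (-1,-6): star map gives 0.1555; window check -1.8 ≤ 0.1555 < -0.4 is false → out
[3] lift (-5,-16): star map gives -1.9187; window check -1.8 ≤ -1.9187 < -0.4 is false → out
[4] lift (-4,-15): star map gives -1.1113; window check -1.8 ≤ -1.1113 < -0.4 is true → IN Λ
[5] lift (-15,15): star map gives -17.8887; window check -1.8 ≤ -17.8887 < -0.4 is false → out
[6] lift (-11,-3): star map gives -10.4223; window check -1.8 ≤ -10.4223 < -0.4 is false → out
[7] lift (0,4): star map gives -0.7703; window check -1.8 ≤ -0.7703 < -0.4 is true → IN Λ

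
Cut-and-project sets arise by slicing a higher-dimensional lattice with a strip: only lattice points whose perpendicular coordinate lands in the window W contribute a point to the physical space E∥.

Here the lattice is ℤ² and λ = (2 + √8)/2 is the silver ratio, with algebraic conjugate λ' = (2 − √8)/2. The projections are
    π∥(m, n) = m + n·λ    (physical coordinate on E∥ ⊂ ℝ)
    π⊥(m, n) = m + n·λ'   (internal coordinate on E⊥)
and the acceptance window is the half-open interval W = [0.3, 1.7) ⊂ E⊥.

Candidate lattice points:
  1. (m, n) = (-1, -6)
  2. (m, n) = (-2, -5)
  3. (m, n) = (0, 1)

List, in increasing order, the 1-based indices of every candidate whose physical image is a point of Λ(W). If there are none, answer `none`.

Numerically λ ≈ 2.414214 and λ' = −1/λ ≈ -0.414214.
[1] lift (-1,-6): star map gives 1.485281; window check 0.3 ≤ 1.485281 < 1.7 is true → IN Λ
[2] lift (-2,-5): star map gives 0.071068; window check 0.3 ≤ 0.071068 < 1.7 is false → out
[3] lift (0,1): star map gives -0.414214; window check 0.3 ≤ -0.414214 < 1.7 is false → out

1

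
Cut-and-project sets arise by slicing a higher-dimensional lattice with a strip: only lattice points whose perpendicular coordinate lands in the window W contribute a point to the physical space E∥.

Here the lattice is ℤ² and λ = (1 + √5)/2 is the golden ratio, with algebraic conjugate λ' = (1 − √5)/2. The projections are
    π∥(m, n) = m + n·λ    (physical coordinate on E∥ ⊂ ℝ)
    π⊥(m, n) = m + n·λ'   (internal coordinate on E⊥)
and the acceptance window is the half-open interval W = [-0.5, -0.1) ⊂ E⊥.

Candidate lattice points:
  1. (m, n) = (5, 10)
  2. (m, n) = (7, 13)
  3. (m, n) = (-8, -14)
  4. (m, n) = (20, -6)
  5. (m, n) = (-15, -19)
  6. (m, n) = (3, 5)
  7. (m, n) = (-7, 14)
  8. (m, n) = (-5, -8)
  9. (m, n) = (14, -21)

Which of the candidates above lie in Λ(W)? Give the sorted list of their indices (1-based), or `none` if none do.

none

λ' = (1−√5)/2 ≈ -0.618034.
#1 (5,10): internal coord 5 + (10)·λ' = -1.180340; -1.180340 ∉ [-0.5, -0.1) → out
#2 (7,13): internal coord 7 + (13)·λ' = -1.034442; -1.034442 ∉ [-0.5, -0.1) → out
#3 (-8,-14): internal coord -8 + (-14)·λ' = +0.652476; +0.652476 ∉ [-0.5, -0.1) → out
#4 (20,-6): internal coord 20 + (-6)·λ' = +23.708204; +23.708204 ∉ [-0.5, -0.1) → out
#5 (-15,-19): internal coord -15 + (-19)·λ' = -3.257354; -3.257354 ∉ [-0.5, -0.1) → out
#6 (3,5): internal coord 3 + (5)·λ' = -0.090170; -0.090170 ∉ [-0.5, -0.1) → out
#7 (-7,14): internal coord -7 + (14)·λ' = -15.652476; -15.652476 ∉ [-0.5, -0.1) → out
#8 (-5,-8): internal coord -5 + (-8)·λ' = -0.055728; -0.055728 ∉ [-0.5, -0.1) → out
#9 (14,-21): internal coord 14 + (-21)·λ' = +26.978714; +26.978714 ∉ [-0.5, -0.1) → out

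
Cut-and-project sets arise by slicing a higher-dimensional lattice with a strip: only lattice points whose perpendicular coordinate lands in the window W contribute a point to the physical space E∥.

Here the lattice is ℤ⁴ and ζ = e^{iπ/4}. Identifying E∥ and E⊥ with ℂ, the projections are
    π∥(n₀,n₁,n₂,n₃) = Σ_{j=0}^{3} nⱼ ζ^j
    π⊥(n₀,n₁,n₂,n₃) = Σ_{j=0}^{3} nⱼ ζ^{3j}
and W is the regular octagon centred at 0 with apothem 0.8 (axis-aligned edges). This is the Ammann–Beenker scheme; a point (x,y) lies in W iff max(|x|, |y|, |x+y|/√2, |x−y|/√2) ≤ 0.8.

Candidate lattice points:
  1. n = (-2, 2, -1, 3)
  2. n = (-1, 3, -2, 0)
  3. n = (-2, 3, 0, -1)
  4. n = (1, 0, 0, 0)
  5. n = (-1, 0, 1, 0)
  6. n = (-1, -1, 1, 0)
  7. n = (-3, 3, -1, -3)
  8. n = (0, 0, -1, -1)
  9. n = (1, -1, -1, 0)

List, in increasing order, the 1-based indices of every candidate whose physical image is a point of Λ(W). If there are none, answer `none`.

8

Internal map: ζ^{3j} for j=0..3 gives (1,0), (−√2/2,√2/2), (0,−1), (√2/2,√2/2).
candidate 1: n = (-2, 2, -1, 3) → π⊥ ≈ (-1.292893, +4.535534); max(|x|,|y|,|x±y|/√2) = 4.535534 > 0.8 ⇒ ∉ W
candidate 2: n = (-1, 3, -2, 0) → π⊥ ≈ (-3.121320, +4.121320); max(|x|,|y|,|x±y|/√2) = 5.121320 > 0.8 ⇒ ∉ W
candidate 3: n = (-2, 3, 0, -1) → π⊥ ≈ (-4.828427, +1.414214); max(|x|,|y|,|x±y|/√2) = 4.828427 > 0.8 ⇒ ∉ W
candidate 4: n = (1, 0, 0, 0) → π⊥ ≈ (+1.000000, +0.000000); max(|x|,|y|,|x±y|/√2) = 1.000000 > 0.8 ⇒ ∉ W
candidate 5: n = (-1, 0, 1, 0) → π⊥ ≈ (-1.000000, -1.000000); max(|x|,|y|,|x±y|/√2) = 1.414214 > 0.8 ⇒ ∉ W
candidate 6: n = (-1, -1, 1, 0) → π⊥ ≈ (-0.292893, -1.707107); max(|x|,|y|,|x±y|/√2) = 1.707107 > 0.8 ⇒ ∉ W
candidate 7: n = (-3, 3, -1, -3) → π⊥ ≈ (-7.242641, +1.000000); max(|x|,|y|,|x±y|/√2) = 7.242641 > 0.8 ⇒ ∉ W
candidate 8: n = (0, 0, -1, -1) → π⊥ ≈ (-0.707107, +0.292893); max(|x|,|y|,|x±y|/√2) = 0.707107 ≤ 0.8 ⇒ ∈ W
candidate 9: n = (1, -1, -1, 0) → π⊥ ≈ (+1.707107, +0.292893); max(|x|,|y|,|x±y|/√2) = 1.707107 > 0.8 ⇒ ∉ W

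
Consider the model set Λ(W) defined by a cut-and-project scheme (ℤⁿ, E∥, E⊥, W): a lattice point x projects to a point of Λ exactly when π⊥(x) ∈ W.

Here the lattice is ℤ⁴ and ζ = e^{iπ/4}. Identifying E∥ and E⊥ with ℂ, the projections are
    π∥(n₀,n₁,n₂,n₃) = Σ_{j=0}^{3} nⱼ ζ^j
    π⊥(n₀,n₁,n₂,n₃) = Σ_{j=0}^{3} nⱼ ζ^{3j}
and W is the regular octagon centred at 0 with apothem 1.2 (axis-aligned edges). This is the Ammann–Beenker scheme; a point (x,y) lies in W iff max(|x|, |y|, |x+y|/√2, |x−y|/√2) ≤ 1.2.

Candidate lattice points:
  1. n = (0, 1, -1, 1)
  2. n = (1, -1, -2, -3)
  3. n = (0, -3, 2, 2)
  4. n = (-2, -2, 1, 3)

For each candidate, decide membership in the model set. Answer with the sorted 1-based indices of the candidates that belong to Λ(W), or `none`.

2

Internal map: ζ^{3j} for j=0..3 gives (1,0), (−√2/2,√2/2), (0,−1), (√2/2,√2/2).
#1 (0, 1, -1, 1): internal (0.000000, 2.414214); octagon support 2.414214 vs apothem 1.2 → ∉ W
#2 (1, -1, -2, -3): internal (-0.414214, -0.828427); octagon support 0.878680 vs apothem 1.2 → ∈ W
#3 (0, -3, 2, 2): internal (3.535534, -2.707107); octagon support 4.414214 vs apothem 1.2 → ∉ W
#4 (-2, -2, 1, 3): internal (1.535534, -0.292893); octagon support 1.535534 vs apothem 1.2 → ∉ W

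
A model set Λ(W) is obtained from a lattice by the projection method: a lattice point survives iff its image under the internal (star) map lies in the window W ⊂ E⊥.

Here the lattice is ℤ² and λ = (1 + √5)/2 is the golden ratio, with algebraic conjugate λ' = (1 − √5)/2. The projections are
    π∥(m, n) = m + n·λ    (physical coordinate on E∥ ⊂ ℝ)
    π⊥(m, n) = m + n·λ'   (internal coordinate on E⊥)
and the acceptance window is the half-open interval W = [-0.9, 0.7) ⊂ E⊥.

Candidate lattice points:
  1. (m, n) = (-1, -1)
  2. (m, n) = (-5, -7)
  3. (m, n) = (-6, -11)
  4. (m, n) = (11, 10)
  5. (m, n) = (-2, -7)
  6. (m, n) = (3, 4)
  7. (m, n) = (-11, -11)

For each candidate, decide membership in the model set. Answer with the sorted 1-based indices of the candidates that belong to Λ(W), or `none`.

Numerically λ ≈ 1.6180 and λ' = −1/λ ≈ -0.6180.
candidate 1: (m,n)=(-1,-1) → π∥ = -1-1·λ ≈ -2.6180, π⊥ = -1-1·λ' ≈ -0.3820 ∈ [-0.9, 0.7) ⇒ IN Λ
candidate 2: (m,n)=(-5,-7) → π∥ = -5-7·λ ≈ -16.3262, π⊥ = -5-7·λ' ≈ -0.6738 ∈ [-0.9, 0.7) ⇒ IN Λ
candidate 3: (m,n)=(-6,-11) → π∥ = -6-11·λ ≈ -23.7984, π⊥ = -6-11·λ' ≈ 0.7984 ∉ [-0.9, 0.7) ⇒ out
candidate 4: (m,n)=(11,10) → π∥ = 11+10·λ ≈ 27.1803, π⊥ = 11+10·λ' ≈ 4.8197 ∉ [-0.9, 0.7) ⇒ out
candidate 5: (m,n)=(-2,-7) → π∥ = -2-7·λ ≈ -13.3262, π⊥ = -2-7·λ' ≈ 2.3262 ∉ [-0.9, 0.7) ⇒ out
candidate 6: (m,n)=(3,4) → π∥ = 3+4·λ ≈ 9.4721, π⊥ = 3+4·λ' ≈ 0.5279 ∈ [-0.9, 0.7) ⇒ IN Λ
candidate 7: (m,n)=(-11,-11) → π∥ = -11-11·λ ≈ -28.7984, π⊥ = -11-11·λ' ≈ -4.2016 ∉ [-0.9, 0.7) ⇒ out

1, 2, 6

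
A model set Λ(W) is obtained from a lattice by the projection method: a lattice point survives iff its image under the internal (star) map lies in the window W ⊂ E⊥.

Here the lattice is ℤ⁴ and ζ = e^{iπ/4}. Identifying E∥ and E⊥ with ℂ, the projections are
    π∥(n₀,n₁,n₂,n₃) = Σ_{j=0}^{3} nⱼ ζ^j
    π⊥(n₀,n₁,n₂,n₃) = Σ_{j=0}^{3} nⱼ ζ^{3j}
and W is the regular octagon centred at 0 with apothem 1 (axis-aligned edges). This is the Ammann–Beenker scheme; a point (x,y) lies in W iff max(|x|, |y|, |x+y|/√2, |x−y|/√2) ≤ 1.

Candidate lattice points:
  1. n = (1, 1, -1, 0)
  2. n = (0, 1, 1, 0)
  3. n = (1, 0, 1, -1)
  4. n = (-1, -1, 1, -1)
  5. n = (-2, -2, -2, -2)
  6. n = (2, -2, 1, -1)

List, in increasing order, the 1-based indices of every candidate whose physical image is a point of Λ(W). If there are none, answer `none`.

With ζ = e^{iπ/4} the internal vectors are ζ^0,ζ^3,ζ^6,ζ^9.
candidate 1: n = (1, 1, -1, 0) → π⊥ ≈ (+0.292893, +1.707107); max(|x|,|y|,|x±y|/√2) = 1.707107 > 1 ⇒ ∉ W
candidate 2: n = (0, 1, 1, 0) → π⊥ ≈ (-0.707107, -0.292893); max(|x|,|y|,|x±y|/√2) = 0.707107 ≤ 1 ⇒ ∈ W
candidate 3: n = (1, 0, 1, -1) → π⊥ ≈ (+0.292893, -1.707107); max(|x|,|y|,|x±y|/√2) = 1.707107 > 1 ⇒ ∉ W
candidate 4: n = (-1, -1, 1, -1) → π⊥ ≈ (-1.000000, -2.414214); max(|x|,|y|,|x±y|/√2) = 2.414214 > 1 ⇒ ∉ W
candidate 5: n = (-2, -2, -2, -2) → π⊥ ≈ (-2.000000, -0.828427); max(|x|,|y|,|x±y|/√2) = 2.000000 > 1 ⇒ ∉ W
candidate 6: n = (2, -2, 1, -1) → π⊥ ≈ (+2.707107, -3.121320); max(|x|,|y|,|x±y|/√2) = 4.121320 > 1 ⇒ ∉ W

2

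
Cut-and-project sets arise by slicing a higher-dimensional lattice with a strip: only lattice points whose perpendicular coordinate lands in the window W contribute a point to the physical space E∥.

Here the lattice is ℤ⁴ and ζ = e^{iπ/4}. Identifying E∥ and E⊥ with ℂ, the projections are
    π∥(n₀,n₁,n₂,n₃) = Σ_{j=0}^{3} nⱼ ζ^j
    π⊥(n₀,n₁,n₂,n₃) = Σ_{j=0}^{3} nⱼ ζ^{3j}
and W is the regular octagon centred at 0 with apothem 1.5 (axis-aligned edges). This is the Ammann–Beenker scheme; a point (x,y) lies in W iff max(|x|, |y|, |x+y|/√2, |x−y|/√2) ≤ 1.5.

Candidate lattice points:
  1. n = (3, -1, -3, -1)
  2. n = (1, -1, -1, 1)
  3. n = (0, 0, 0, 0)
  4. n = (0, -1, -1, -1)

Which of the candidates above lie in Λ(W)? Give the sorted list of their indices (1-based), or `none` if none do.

3, 4

π⊥(n) = n₀ + n₁ζ³ + n₂ζ⁶ + n₃ζ⁹ where ζ = e^{iπ/4}.
candidate 1: n = (3, -1, -3, -1) → π⊥ ≈ (+3.00000, +1.58579); max(|x|,|y|,|x±y|/√2) = 3.24264 > 1.5 ⇒ ∉ W
candidate 2: n = (1, -1, -1, 1) → π⊥ ≈ (+2.41421, +1.00000); max(|x|,|y|,|x±y|/√2) = 2.41421 > 1.5 ⇒ ∉ W
candidate 3: n = (0, 0, 0, 0) → π⊥ ≈ (+0.00000, +0.00000); max(|x|,|y|,|x±y|/√2) = 0.00000 ≤ 1.5 ⇒ ∈ W
candidate 4: n = (0, -1, -1, -1) → π⊥ ≈ (+0.00000, -0.41421); max(|x|,|y|,|x±y|/√2) = 0.41421 ≤ 1.5 ⇒ ∈ W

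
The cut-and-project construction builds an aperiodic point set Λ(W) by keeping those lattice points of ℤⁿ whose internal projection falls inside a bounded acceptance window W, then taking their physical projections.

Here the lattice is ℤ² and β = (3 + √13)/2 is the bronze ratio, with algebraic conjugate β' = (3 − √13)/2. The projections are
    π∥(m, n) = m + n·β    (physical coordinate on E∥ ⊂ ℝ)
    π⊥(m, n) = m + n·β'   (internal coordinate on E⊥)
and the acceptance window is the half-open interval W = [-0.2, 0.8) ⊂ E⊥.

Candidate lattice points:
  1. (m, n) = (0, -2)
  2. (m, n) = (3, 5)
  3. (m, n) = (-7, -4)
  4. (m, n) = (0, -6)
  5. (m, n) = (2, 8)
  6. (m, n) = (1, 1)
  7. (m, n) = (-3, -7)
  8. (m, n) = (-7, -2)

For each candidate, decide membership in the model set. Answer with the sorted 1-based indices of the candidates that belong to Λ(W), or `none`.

1, 6

Numerically β ≈ 3.30278 and β' = −1/β ≈ -0.30278.
#1 (0,-2): internal coord 0 + (-2)·β' = +0.60555; +0.60555 ∈ [-0.2, 0.8) → IN Λ
#2 (3,5): internal coord 3 + (5)·β' = +1.48612; +1.48612 ∉ [-0.2, 0.8) → out
#3 (-7,-4): internal coord -7 + (-4)·β' = -5.78890; -5.78890 ∉ [-0.2, 0.8) → out
#4 (0,-6): internal coord 0 + (-6)·β' = +1.81665; +1.81665 ∉ [-0.2, 0.8) → out
#5 (2,8): internal coord 2 + (8)·β' = -0.42221; -0.42221 ∉ [-0.2, 0.8) → out
#6 (1,1): internal coord 1 + (1)·β' = +0.69722; +0.69722 ∈ [-0.2, 0.8) → IN Λ
#7 (-3,-7): internal coord -3 + (-7)·β' = -0.88057; -0.88057 ∉ [-0.2, 0.8) → out
#8 (-7,-2): internal coord -7 + (-2)·β' = -6.39445; -6.39445 ∉ [-0.2, 0.8) → out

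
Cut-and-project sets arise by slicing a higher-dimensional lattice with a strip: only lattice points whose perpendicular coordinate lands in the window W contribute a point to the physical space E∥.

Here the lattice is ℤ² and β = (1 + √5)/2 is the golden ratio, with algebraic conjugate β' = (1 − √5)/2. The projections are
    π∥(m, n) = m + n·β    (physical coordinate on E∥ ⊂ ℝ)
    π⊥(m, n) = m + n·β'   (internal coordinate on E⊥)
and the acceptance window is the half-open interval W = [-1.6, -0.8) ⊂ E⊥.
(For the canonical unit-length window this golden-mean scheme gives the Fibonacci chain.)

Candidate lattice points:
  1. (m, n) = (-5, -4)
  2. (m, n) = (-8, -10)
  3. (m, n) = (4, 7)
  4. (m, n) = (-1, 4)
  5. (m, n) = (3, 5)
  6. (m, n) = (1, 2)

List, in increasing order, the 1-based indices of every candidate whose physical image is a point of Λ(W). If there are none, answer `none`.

none

β' = (1−√5)/2 ≈ -0.61803.
#1 (-5,-4): internal coord -5 + (-4)·β' = -2.52786; -2.52786 ∉ [-1.6, -0.8) → out
#2 (-8,-10): internal coord -8 + (-10)·β' = -1.81966; -1.81966 ∉ [-1.6, -0.8) → out
#3 (4,7): internal coord 4 + (7)·β' = -0.32624; -0.32624 ∉ [-1.6, -0.8) → out
#4 (-1,4): internal coord -1 + (4)·β' = -3.47214; -3.47214 ∉ [-1.6, -0.8) → out
#5 (3,5): internal coord 3 + (5)·β' = -0.09017; -0.09017 ∉ [-1.6, -0.8) → out
#6 (1,2): internal coord 1 + (2)·β' = -0.23607; -0.23607 ∉ [-1.6, -0.8) → out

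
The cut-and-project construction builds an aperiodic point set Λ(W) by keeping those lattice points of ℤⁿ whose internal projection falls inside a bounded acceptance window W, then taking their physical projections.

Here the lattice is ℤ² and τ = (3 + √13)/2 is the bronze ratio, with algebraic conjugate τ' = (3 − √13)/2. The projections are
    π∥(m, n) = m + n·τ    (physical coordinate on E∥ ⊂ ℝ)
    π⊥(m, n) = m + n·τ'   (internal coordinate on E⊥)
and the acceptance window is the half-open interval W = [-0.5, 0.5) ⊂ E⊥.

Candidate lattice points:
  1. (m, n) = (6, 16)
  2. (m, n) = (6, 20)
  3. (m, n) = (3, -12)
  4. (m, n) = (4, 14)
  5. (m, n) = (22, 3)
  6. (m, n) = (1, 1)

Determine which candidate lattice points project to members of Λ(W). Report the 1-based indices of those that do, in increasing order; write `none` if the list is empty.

2, 4

Numerically τ ≈ 3.302776 and τ' = −1/τ ≈ -0.302776.
[1] lift (6,16): star map gives 1.155590; window check -0.5 ≤ 1.155590 < 0.5 is false → out
[2] lift (6,20): star map gives -0.055513; window check -0.5 ≤ -0.055513 < 0.5 is true → IN Λ
[3] lift (3,-12): star map gives 6.633308; window check -0.5 ≤ 6.633308 < 0.5 is false → out
[4] lift (4,14): star map gives -0.238859; window check -0.5 ≤ -0.238859 < 0.5 is true → IN Λ
[5] lift (22,3): star map gives 21.091673; window check -0.5 ≤ 21.091673 < 0.5 is false → out
[6] lift (1,1): star map gives 0.697224; window check -0.5 ≤ 0.697224 < 0.5 is false → out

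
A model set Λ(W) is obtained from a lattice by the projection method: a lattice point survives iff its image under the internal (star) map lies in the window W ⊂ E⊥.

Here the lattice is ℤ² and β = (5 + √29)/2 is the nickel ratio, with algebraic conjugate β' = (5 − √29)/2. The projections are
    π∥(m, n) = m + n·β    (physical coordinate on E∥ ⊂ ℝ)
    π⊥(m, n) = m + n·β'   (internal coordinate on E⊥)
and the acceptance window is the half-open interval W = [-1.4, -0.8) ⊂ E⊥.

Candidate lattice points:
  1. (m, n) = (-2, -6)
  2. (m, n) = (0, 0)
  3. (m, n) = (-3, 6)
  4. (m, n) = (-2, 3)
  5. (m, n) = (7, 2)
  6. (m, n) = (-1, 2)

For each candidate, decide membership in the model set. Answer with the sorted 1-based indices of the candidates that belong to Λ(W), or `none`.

1, 6

β' = (5−√29)/2 ≈ -0.192582.
#1 (-2,-6): internal coord -2 + (-6)·β' = -0.844506; -0.844506 ∈ [-1.4, -0.8) → IN Λ
#2 (0,0): internal coord 0 + (0)·β' = +0.000000; +0.000000 ∉ [-1.4, -0.8) → out
#3 (-3,6): internal coord -3 + (6)·β' = -4.155494; -4.155494 ∉ [-1.4, -0.8) → out
#4 (-2,3): internal coord -2 + (3)·β' = -2.577747; -2.577747 ∉ [-1.4, -0.8) → out
#5 (7,2): internal coord 7 + (2)·β' = +6.614835; +6.614835 ∉ [-1.4, -0.8) → out
#6 (-1,2): internal coord -1 + (2)·β' = -1.385165; -1.385165 ∈ [-1.4, -0.8) → IN Λ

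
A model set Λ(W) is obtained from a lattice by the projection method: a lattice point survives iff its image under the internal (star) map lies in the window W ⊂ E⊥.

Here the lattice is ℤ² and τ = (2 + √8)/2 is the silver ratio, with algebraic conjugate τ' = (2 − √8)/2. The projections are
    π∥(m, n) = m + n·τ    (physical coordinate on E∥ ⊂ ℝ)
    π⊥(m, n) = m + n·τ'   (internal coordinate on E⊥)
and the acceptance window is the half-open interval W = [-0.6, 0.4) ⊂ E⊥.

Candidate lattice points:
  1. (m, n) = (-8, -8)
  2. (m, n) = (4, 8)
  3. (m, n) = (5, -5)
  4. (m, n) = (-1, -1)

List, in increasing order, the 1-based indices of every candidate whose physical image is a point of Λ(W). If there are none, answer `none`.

4

Numerically τ ≈ 2.4142 and τ' = −1/τ ≈ -0.4142.
[1] lift (-8,-8): star map gives -4.6863; window check -0.6 ≤ -4.6863 < 0.4 is false → out
[2] lift (4,8): star map gives 0.6863; window check -0.6 ≤ 0.6863 < 0.4 is false → out
[3] lift (5,-5): star map gives 7.0711; window check -0.6 ≤ 7.0711 < 0.4 is false → out
[4] lift (-1,-1): star map gives -0.5858; window check -0.6 ≤ -0.5858 < 0.4 is true → IN Λ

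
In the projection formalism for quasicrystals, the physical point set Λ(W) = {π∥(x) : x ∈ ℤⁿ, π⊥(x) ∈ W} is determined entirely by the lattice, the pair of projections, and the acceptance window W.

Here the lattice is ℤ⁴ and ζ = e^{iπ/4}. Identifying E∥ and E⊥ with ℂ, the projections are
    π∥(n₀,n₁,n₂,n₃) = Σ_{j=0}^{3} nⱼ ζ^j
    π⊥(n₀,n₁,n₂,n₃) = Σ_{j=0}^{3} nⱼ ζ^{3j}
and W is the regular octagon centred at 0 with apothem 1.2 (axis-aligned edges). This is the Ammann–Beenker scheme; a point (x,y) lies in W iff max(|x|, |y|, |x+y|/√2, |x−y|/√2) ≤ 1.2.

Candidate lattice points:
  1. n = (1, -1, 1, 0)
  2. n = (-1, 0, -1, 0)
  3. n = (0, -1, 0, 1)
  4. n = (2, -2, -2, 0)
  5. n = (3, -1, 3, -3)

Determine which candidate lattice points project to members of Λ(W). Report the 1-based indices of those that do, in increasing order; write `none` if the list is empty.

π⊥(n) = n₀ + n₁ζ³ + n₂ζ⁶ + n₃ζ⁹ where ζ = e^{iπ/4}.
candidate 1: n = (1, -1, 1, 0) → π⊥ ≈ (+1.70711, -1.70711); max(|x|,|y|,|x±y|/√2) = 2.41421 > 1.2 ⇒ ∉ W
candidate 2: n = (-1, 0, -1, 0) → π⊥ ≈ (-1.00000, +1.00000); max(|x|,|y|,|x±y|/√2) = 1.41421 > 1.2 ⇒ ∉ W
candidate 3: n = (0, -1, 0, 1) → π⊥ ≈ (+1.41421, +0.00000); max(|x|,|y|,|x±y|/√2) = 1.41421 > 1.2 ⇒ ∉ W
candidate 4: n = (2, -2, -2, 0) → π⊥ ≈ (+3.41421, +0.58579); max(|x|,|y|,|x±y|/√2) = 3.41421 > 1.2 ⇒ ∉ W
candidate 5: n = (3, -1, 3, -3) → π⊥ ≈ (+1.58579, -5.82843); max(|x|,|y|,|x±y|/√2) = 5.82843 > 1.2 ⇒ ∉ W

none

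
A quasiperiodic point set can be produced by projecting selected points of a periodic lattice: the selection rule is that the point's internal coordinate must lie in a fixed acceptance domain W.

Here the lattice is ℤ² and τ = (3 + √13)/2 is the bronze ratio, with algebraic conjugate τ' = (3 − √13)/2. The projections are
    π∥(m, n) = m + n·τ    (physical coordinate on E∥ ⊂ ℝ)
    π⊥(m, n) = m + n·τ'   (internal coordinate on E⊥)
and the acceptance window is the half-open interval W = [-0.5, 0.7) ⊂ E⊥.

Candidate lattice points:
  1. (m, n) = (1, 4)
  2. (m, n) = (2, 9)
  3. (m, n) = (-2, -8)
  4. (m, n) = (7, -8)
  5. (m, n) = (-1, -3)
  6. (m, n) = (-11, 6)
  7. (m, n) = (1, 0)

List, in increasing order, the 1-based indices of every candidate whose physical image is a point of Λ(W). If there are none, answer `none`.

1, 3, 5

Compute τ' = (3−√13)/2 = -0.302776, so π⊥(m,n) = m -0.302776·n.
#1 (1,4): internal coord 1 + (4)·τ' = -0.211103; -0.211103 ∈ [-0.5, 0.7) → IN Λ
#2 (2,9): internal coord 2 + (9)·τ' = -0.724981; -0.724981 ∉ [-0.5, 0.7) → out
#3 (-2,-8): internal coord -2 + (-8)·τ' = +0.422205; +0.422205 ∈ [-0.5, 0.7) → IN Λ
#4 (7,-8): internal coord 7 + (-8)·τ' = +9.422205; +9.422205 ∉ [-0.5, 0.7) → out
#5 (-1,-3): internal coord -1 + (-3)·τ' = -0.091673; -0.091673 ∈ [-0.5, 0.7) → IN Λ
#6 (-11,6): internal coord -11 + (6)·τ' = -12.816654; -12.816654 ∉ [-0.5, 0.7) → out
#7 (1,0): internal coord 1 + (0)·τ' = +1.000000; +1.000000 ∉ [-0.5, 0.7) → out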